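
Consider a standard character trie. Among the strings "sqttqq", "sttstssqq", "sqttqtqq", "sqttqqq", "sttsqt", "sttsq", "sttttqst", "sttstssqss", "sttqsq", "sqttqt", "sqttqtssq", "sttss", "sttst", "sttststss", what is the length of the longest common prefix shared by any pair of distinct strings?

Equivalently: take the maximum, over all pairs, of their longest common prefix length.
e.g. "sttstssqq" and "sttstssqss" share the prefix "sttstssq" of length 8; no pair shares a longer one.
Longest shared-prefix length: 8

8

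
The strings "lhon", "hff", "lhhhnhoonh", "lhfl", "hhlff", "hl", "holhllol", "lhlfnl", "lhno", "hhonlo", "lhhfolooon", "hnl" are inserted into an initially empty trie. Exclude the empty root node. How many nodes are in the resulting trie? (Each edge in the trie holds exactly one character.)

48

Insert word by word; a character creates a node only if that edge doesn't already exist:
  "lhon" → 4 new (l, h, o, n)
  "hff" → 3 new (h, f, f)
  "lhhhnhoonh" → prefix "lh" already present; 8 new (h, h, n, h, o, o, n, h)
  "lhfl" → prefix "lh" already present; 2 new (f, l)
  "hhlff" → prefix "h" already present; 4 new (h, l, f, f)
  "hl" → prefix "h" already present; 1 new (l)
  "holhllol" → prefix "h" already present; 7 new (o, l, h, l, l, o, l)
  "lhlfnl" → prefix "lh" already present; 4 new (l, f, n, l)
  "lhno" → prefix "lh" already present; 2 new (n, o)
  "hhonlo" → prefix "hh" already present; 4 new (o, n, l, o)
  "lhhfolooon" → prefix "lhh" already present; 7 new (f, o, l, o, o, o, n)
  "hnl" → prefix "h" already present; 2 new (n, l)
Total nodes = 4 + 3 + 8 + 2 + 4 + 1 + 7 + 4 + 2 + 4 + 7 + 2 = 48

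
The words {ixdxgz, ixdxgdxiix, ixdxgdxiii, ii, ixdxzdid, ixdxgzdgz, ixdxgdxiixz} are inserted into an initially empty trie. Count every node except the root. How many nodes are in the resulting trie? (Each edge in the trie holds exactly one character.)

Trie structure (* marks end of a word):
(root)
└─ i
   ├─ i *
   └─ x
      └─ d
         └─ x
            ├─ g
            │  ├─ d
            │  │  └─ x
            │  │     └─ i
            │  │        └─ i
            │  │           ├─ i *
            │  │           └─ x *
            │  │              └─ z *
            │  └─ z *
            │     └─ d
            │        └─ g
            │           └─ z *
            └─ z
               └─ d
                  └─ i
                     └─ d *
Counting every labelled node above: 21.

21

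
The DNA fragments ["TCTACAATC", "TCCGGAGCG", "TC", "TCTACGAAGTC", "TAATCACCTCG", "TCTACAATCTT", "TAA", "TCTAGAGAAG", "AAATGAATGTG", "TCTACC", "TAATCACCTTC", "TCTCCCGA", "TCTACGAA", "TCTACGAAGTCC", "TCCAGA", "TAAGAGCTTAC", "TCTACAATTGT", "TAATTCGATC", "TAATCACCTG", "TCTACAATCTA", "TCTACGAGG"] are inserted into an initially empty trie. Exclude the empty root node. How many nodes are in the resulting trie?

Count nodes per top-level branch (shared prefixes stored once):
  'A'-branch (AAATGAATGTG): 11 nodes
  'T'-branch (TAA, TAAGAGCTTAC, TAATCACCTCG, TAATCACCTG, TAATCACCTTC, TAATTCGATC, TC, TCCAGA, TCCGGAGCG, TCTACAATC, TCTACAATCTA, TCTACAATCTT, TCTACAATTGT, TCTACC, TCTACGAA, TCTACGAAGTC, TCTACGAAGTCC, TCTACGAGG, TCTAGAGAAG, TCTCCCGA): 73 nodes
Sum: 84

84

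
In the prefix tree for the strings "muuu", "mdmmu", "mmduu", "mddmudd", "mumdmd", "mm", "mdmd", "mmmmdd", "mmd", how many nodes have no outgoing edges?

Leaves are exactly the stored words that no other stored word extends.
Those words: "mddmudd", "mdmd", "mdmmu", "mmduu", "mmmmdd", "mumdmd", "muuu"
Leaf count: 7

7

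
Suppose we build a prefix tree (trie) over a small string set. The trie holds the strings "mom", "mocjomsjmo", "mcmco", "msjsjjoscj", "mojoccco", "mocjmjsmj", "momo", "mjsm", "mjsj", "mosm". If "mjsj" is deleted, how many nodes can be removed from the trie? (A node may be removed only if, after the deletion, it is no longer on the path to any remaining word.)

1

A node on "mjsj"'s path can go only if nothing else ends at it or branches off below it.
The suffix "j" (1 node) is used only by "mjsj"; the node for "mjs" still has the child "m", so pruning stops there.
Nodes removed: 1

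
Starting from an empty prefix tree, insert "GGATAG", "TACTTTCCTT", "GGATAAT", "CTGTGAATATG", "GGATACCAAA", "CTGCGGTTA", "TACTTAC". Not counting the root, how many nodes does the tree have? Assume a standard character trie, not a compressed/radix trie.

Trace insertions, counting only characters that open a new branch:
  "GGATAG" → 6 new (G, G, A, T, A, G)
  "TACTTTCCTT" → 10 new (T, A, C, T, T, T, C, C, T, T)
  "GGATAAT" → prefix "GGATA" already present; 2 new (A, T)
  "CTGTGAATATG" → 11 new (C, T, G, T, G, A, A, T, A, T, G)
  "GGATACCAAA" → prefix "GGATA" already present; 5 new (C, C, A, A, A)
  "CTGCGGTTA" → prefix "CTG" already present; 6 new (C, G, G, T, T, A)
  "TACTTAC" → prefix "TACTT" already present; 2 new (A, C)
Total nodes = 6 + 10 + 2 + 11 + 5 + 6 + 2 = 42

42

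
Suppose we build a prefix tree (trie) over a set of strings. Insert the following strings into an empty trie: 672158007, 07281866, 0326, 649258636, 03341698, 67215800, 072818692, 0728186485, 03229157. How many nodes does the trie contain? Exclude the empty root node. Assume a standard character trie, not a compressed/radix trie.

Trace insertions, counting only characters that open a new branch:
  "672158007" → 9 new (6, 7, 2, 1, 5, 8, 0, 0, 7)
  "07281866" → 8 new (0, 7, 2, 8, 1, 8, 6, 6)
  "0326" → prefix "0" already present; 3 new (3, 2, 6)
  "649258636" → prefix "6" already present; 8 new (4, 9, 2, 5, 8, 6, 3, 6)
  "03341698" → prefix "03" already present; 6 new (3, 4, 1, 6, 9, 8)
  "67215800" → prefix "67215800" already present; 0 new (none)
  "072818692" → prefix "0728186" already present; 2 new (9, 2)
  "0728186485" → prefix "0728186" already present; 3 new (4, 8, 5)
  "03229157" → prefix "032" already present; 5 new (2, 9, 1, 5, 7)
Total nodes = 9 + 8 + 3 + 8 + 6 + 0 + 2 + 3 + 5 = 44

44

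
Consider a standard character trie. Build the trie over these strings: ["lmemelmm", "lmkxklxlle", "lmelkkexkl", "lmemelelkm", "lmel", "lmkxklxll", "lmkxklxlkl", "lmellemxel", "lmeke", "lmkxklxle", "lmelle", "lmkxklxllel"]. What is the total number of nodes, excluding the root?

For each word, the new-node count is its length minus the longest prefix already in the trie:
  "lmemelmm" → 8 new (l, m, e, m, e, l, m, m)
  "lmkxklxlle" → prefix "lm" already present; 8 new (k, x, k, l, x, l, l, e)
  "lmelkkexkl" → prefix "lme" already present; 7 new (l, k, k, e, x, k, l)
  "lmemelelkm" → prefix "lmemel" already present; 4 new (e, l, k, m)
  "lmel" → prefix "lmel" already present; 0 new (none)
  "lmkxklxll" → prefix "lmkxklxll" already present; 0 new (none)
  "lmkxklxlkl" → prefix "lmkxklxl" already present; 2 new (k, l)
  "lmellemxel" → prefix "lmel" already present; 6 new (l, e, m, x, e, l)
  "lmeke" → prefix "lme" already present; 2 new (k, e)
  "lmkxklxle" → prefix "lmkxklxl" already present; 1 new (e)
  "lmelle" → prefix "lmelle" already present; 0 new (none)
  "lmkxklxllel" → prefix "lmkxklxlle" already present; 1 new (l)
Total nodes = 8 + 8 + 7 + 4 + 0 + 0 + 2 + 6 + 2 + 1 + 0 + 1 = 39

39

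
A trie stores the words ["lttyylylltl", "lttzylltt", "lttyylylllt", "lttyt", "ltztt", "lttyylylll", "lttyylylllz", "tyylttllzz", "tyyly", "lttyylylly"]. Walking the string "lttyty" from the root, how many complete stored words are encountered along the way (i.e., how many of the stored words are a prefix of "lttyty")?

Traverse "lttyty" character by character; count nodes along the way that are marked as word ends.
Prefixes of the query that are stored words: "lttyt"
Count: 1

1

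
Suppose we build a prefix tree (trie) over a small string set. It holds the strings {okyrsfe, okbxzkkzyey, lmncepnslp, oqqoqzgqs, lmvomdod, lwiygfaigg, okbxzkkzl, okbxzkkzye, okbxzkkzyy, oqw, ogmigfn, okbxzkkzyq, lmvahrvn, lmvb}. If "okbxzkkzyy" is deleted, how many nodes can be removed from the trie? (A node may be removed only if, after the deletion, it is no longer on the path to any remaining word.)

A node on "okbxzkkzyy"'s path can go only if nothing else ends at it or branches off below it.
The suffix "y" (1 node) is used only by "okbxzkkzyy"; the node for "okbxzkkzy" still has the child "e", so pruning stops there.
Nodes removed: 1

1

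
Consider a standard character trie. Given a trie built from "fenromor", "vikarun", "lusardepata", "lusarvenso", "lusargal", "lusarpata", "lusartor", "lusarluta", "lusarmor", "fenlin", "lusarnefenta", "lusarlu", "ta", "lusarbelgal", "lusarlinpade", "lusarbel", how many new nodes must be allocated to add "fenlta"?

The longest prefix of "fenlta" already in the trie is "fenl" (length 4).
Each of the 2 remaining characters creates one node.

2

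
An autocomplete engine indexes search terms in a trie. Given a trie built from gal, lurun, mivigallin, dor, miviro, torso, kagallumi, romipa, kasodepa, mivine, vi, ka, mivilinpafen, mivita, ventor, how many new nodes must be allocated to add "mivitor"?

"mivit" is already a path in the trie; the remaining "or" must be added.
New nodes needed: |"mivitor"| − 5 = 7 − 5 = 2.

2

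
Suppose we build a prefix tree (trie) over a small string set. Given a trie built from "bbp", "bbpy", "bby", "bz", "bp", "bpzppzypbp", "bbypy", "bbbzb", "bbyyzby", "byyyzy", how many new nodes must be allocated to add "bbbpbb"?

"bbb" is already a path in the trie; the remaining "pbb" must be added.
So 6 − 3 = 3 new nodes.

3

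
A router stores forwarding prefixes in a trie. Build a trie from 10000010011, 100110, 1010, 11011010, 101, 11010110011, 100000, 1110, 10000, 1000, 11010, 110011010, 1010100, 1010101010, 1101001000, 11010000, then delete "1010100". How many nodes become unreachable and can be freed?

1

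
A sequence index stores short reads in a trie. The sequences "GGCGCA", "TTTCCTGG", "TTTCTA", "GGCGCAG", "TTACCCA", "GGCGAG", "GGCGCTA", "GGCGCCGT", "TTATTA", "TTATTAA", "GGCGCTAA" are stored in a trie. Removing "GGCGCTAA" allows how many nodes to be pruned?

A node on "GGCGCTAA"'s path can go only if nothing else ends at it or branches off below it.
The suffix "A" (1 node) is used only by "GGCGCTAA"; "GGCGCTA" is itself a stored word, so pruning stops there.
Nodes removed: 1

1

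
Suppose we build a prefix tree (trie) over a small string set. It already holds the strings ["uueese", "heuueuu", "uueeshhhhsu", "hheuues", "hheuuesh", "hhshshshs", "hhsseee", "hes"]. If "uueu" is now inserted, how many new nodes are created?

1

"uue" is already a path in the trie; the remaining "u" must be added.
So 4 − 3 = 1 new nodes.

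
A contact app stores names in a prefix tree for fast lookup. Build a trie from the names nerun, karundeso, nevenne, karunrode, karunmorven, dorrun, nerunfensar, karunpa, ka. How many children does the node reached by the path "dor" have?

1

Walk "dor" from the root, arriving at one node.
Distinct next characters after "dor": r.
That node has 1 child edge.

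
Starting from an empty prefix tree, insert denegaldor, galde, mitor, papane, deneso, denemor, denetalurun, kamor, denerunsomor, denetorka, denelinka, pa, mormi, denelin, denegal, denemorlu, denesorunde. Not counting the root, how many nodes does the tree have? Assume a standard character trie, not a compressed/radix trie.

For each word, the new-node count is its length minus the longest prefix already in the trie:
  "denegaldor" → 10 new (d, e, n, e, g, a, l, d, o, r)
  "galde" → 5 new (g, a, l, d, e)
  "mitor" → 5 new (m, i, t, o, r)
  "papane" → 6 new (p, a, p, a, n, e)
  "deneso" → prefix "dene" already present; 2 new (s, o)
  "denemor" → prefix "dene" already present; 3 new (m, o, r)
  "denetalurun" → prefix "dene" already present; 7 new (t, a, l, u, r, u, n)
  "kamor" → 5 new (k, a, m, o, r)
  "denerunsomor" → prefix "dene" already present; 8 new (r, u, n, s, o, m, o, r)
  "denetorka" → prefix "denet" already present; 4 new (o, r, k, a)
  "denelinka" → prefix "dene" already present; 5 new (l, i, n, k, a)
  "pa" → prefix "pa" already present; 0 new (none)
  "mormi" → prefix "m" already present; 4 new (o, r, m, i)
  "denelin" → prefix "denelin" already present; 0 new (none)
  "denegal" → prefix "denegal" already present; 0 new (none)
  "denemorlu" → prefix "denemor" already present; 2 new (l, u)
  "denesorunde" → prefix "deneso" already present; 5 new (r, u, n, d, e)
Total nodes = 10 + 5 + 5 + 6 + 2 + 3 + 7 + 5 + 8 + 4 + 5 + 0 + 4 + 0 + 0 + 2 + 5 = 71

71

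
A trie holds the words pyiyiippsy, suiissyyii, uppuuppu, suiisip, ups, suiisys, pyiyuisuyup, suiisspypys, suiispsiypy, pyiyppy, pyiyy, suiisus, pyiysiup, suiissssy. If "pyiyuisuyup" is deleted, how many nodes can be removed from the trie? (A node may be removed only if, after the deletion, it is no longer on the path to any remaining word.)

7

Walk "pyiyuisuyup" from the leaf back toward the root, removing each node that no remaining word uses.
The suffix "uisuyup" (7 nodes) is used only by "pyiyuisuyup"; the node for "pyiy" still has the child "i", so pruning stops there.
Nodes removed: 7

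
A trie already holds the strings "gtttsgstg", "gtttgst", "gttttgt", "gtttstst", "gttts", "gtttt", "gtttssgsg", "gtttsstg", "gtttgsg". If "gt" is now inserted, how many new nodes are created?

0

Every character of "gt" already lies on an existing path (it is a prefix of some stored word).
No new nodes are needed: 0.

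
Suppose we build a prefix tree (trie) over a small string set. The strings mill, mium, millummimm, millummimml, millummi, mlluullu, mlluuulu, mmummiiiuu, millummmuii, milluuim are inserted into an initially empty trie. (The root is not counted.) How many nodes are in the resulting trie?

39

Count nodes per top-level branch (shared prefixes stored once):
  'm'-branch (mill, millummi, millummimm, millummimml, millummmuii, milluuim, mium, mlluullu, mlluuulu, mmummiiiuu): 39 nodes
Sum: 39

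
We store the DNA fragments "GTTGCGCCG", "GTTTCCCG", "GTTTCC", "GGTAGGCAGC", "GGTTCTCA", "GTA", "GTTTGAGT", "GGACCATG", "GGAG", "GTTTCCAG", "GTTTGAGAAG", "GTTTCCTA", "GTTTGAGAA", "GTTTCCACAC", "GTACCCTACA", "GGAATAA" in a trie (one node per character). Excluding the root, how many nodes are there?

For each word, the new-node count is its length minus the longest prefix already in the trie:
  "GTTGCGCCG" → 9 new (G, T, T, G, C, G, C, C, G)
  "GTTTCCCG" → prefix "GTT" already present; 5 new (T, C, C, C, G)
  "GTTTCC" → prefix "GTTTCC" already present; 0 new (none)
  "GGTAGGCAGC" → prefix "G" already present; 9 new (G, T, A, G, G, C, A, G, C)
  "GGTTCTCA" → prefix "GGT" already present; 5 new (T, C, T, C, A)
  "GTA" → prefix "GT" already present; 1 new (A)
  "GTTTGAGT" → prefix "GTTT" already present; 4 new (G, A, G, T)
  "GGACCATG" → prefix "GG" already present; 6 new (A, C, C, A, T, G)
  "GGAG" → prefix "GGA" already present; 1 new (G)
  "GTTTCCAG" → prefix "GTTTCC" already present; 2 new (A, G)
  "GTTTGAGAAG" → prefix "GTTTGAG" already present; 3 new (A, A, G)
  "GTTTCCTA" → prefix "GTTTCC" already present; 2 new (T, A)
  "GTTTGAGAA" → prefix "GTTTGAGAA" already present; 0 new (none)
  "GTTTCCACAC" → prefix "GTTTCCA" already present; 3 new (C, A, C)
  "GTACCCTACA" → prefix "GTA" already present; 7 new (C, C, C, T, A, C, A)
  "GGAATAA" → prefix "GGA" already present; 4 new (A, T, A, A)
Total nodes = 9 + 5 + 0 + 9 + 5 + 1 + 4 + 6 + 1 + 2 + 3 + 2 + 0 + 3 + 7 + 4 = 61

61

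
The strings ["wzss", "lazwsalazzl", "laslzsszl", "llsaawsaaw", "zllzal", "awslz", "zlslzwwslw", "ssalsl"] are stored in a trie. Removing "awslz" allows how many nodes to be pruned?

5

After clearing the end-marker at "awslz", prune upward until reaching a node still needed by another word.
No other word shares any prefix with "awslz", so all 5 of its nodes go.
Nodes removed: 5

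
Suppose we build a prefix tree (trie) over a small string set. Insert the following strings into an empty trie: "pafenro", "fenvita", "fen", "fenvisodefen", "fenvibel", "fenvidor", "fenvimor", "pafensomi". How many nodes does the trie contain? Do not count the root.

34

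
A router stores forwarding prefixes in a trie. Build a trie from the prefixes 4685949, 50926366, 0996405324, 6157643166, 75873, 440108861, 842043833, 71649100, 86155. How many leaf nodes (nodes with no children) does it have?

9

Leaves are exactly the stored words that no other stored word extends.
Those words: "0996405324", "440108861", "4685949", "50926366", "6157643166", "71649100", "75873", "842043833", "86155"
Leaf count: 9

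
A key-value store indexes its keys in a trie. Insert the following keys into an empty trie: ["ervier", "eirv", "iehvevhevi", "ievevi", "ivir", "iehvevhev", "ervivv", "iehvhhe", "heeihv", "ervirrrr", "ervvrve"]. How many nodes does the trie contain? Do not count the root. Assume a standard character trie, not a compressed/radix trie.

45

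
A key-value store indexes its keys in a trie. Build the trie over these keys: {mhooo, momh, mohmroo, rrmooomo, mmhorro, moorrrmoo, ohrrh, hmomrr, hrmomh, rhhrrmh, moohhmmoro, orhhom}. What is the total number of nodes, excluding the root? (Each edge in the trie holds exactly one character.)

68

Trace insertions, counting only characters that open a new branch:
  "mhooo" → 5 new (m, h, o, o, o)
  "momh" → prefix "m" already present; 3 new (o, m, h)
  "mohmroo" → prefix "mo" already present; 5 new (h, m, r, o, o)
  "rrmooomo" → 8 new (r, r, m, o, o, o, m, o)
  "mmhorro" → prefix "m" already present; 6 new (m, h, o, r, r, o)
  "moorrrmoo" → prefix "mo" already present; 7 new (o, r, r, r, m, o, o)
  "ohrrh" → 5 new (o, h, r, r, h)
  "hmomrr" → 6 new (h, m, o, m, r, r)
  "hrmomh" → prefix "h" already present; 5 new (r, m, o, m, h)
  "rhhrrmh" → prefix "r" already present; 6 new (h, h, r, r, m, h)
  "moohhmmoro" → prefix "moo" already present; 7 new (h, h, m, m, o, r, o)
  "orhhom" → prefix "o" already present; 5 new (r, h, h, o, m)
Total nodes = 5 + 3 + 5 + 8 + 6 + 7 + 5 + 6 + 5 + 6 + 7 + 5 = 68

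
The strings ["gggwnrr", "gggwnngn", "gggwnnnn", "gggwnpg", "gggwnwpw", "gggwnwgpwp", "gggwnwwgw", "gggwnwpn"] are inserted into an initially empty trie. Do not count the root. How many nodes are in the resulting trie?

25

Trie structure (* marks end of a word):
(root)
└─ g
   └─ g
      └─ g
         └─ w
            └─ n
               ├─ n
               │  ├─ g
               │  │  └─ n *
               │  └─ n
               │     └─ n *
               ├─ p
               │  └─ g *
               ├─ r
               │  └─ r *
               └─ w
                  ├─ g
                  │  └─ p
                  │     └─ w
                  │        └─ p *
                  ├─ p
                  │  ├─ n *
                  │  └─ w *
                  └─ w
                     └─ g
                        └─ w *
Counting every labelled node above: 25.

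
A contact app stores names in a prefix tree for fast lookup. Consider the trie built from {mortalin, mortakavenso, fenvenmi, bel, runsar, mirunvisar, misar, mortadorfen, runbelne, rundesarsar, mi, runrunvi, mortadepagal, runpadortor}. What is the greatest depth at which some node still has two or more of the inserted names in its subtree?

Equivalently: take the maximum, over all pairs, of their longest common prefix length.
e.g. "mortadepagal" and "mortadorfen" share the prefix "mortad" of length 6; no pair shares a longer one.
Longest shared-prefix length: 6

6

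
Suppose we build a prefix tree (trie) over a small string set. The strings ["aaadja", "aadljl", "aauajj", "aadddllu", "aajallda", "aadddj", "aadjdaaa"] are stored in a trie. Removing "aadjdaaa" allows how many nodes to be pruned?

5

After clearing the end-marker at "aadjdaaa", prune upward until reaching a node still needed by another word.
The suffix "jdaaa" (5 nodes) is used only by "aadjdaaa"; the node for "aad" still has the child "l", so pruning stops there.
Nodes removed: 5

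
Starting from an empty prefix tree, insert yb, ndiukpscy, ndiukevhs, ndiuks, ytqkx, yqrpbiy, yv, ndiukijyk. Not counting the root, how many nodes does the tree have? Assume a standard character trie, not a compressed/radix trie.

31

Trace insertions, counting only characters that open a new branch:
  "yb" → 2 new (y, b)
  "ndiukpscy" → 9 new (n, d, i, u, k, p, s, c, y)
  "ndiukevhs" → prefix "ndiuk" already present; 4 new (e, v, h, s)
  "ndiuks" → prefix "ndiuk" already present; 1 new (s)
  "ytqkx" → prefix "y" already present; 4 new (t, q, k, x)
  "yqrpbiy" → prefix "y" already present; 6 new (q, r, p, b, i, y)
  "yv" → prefix "y" already present; 1 new (v)
  "ndiukijyk" → prefix "ndiuk" already present; 4 new (i, j, y, k)
Total nodes = 2 + 9 + 4 + 1 + 4 + 6 + 1 + 4 = 31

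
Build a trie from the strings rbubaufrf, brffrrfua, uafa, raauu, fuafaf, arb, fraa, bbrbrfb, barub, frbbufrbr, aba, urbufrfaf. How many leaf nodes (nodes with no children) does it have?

12

Leaves are exactly the stored words that no other stored word extends.
Those words: "aba", "arb", "barub", "bbrbrfb", "brffrrfua", "fraa", "frbbufrbr", "fuafaf", "raauu", "rbubaufrf", "uafa", "urbufrfaf"
Leaf count: 12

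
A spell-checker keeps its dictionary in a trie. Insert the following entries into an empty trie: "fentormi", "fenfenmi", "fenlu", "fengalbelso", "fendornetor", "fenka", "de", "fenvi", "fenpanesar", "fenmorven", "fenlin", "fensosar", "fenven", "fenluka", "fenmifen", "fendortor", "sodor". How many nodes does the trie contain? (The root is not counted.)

73

Insert word by word; a character creates a node only if that edge doesn't already exist:
  "fentormi" → 8 new (f, e, n, t, o, r, m, i)
  "fenfenmi" → prefix "fen" already present; 5 new (f, e, n, m, i)
  "fenlu" → prefix "fen" already present; 2 new (l, u)
  "fengalbelso" → prefix "fen" already present; 8 new (g, a, l, b, e, l, s, o)
  "fendornetor" → prefix "fen" already present; 8 new (d, o, r, n, e, t, o, r)
  "fenka" → prefix "fen" already present; 2 new (k, a)
  "de" → 2 new (d, e)
  "fenvi" → prefix "fen" already present; 2 new (v, i)
  "fenpanesar" → prefix "fen" already present; 7 new (p, a, n, e, s, a, r)
  "fenmorven" → prefix "fen" already present; 6 new (m, o, r, v, e, n)
  "fenlin" → prefix "fenl" already present; 2 new (i, n)
  "fensosar" → prefix "fen" already present; 5 new (s, o, s, a, r)
  "fenven" → prefix "fenv" already present; 2 new (e, n)
  "fenluka" → prefix "fenlu" already present; 2 new (k, a)
  "fenmifen" → prefix "fenm" already present; 4 new (i, f, e, n)
  "fendortor" → prefix "fendor" already present; 3 new (t, o, r)
  "sodor" → 5 new (s, o, d, o, r)
Total nodes = 8 + 5 + 2 + 8 + 8 + 2 + 2 + 2 + 7 + 6 + 2 + 5 + 2 + 2 + 4 + 3 + 5 = 73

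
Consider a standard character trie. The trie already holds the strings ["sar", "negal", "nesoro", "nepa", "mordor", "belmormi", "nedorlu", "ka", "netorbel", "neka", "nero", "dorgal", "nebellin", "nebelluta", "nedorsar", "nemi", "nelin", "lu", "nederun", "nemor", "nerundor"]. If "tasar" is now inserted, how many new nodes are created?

No existing word starts with "t", so every character of "tasar" needs a new node.
5 − 0 = 5 new nodes.

5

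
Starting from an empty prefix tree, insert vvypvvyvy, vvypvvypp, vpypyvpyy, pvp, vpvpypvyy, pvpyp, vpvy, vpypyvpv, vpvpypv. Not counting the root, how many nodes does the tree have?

Trie structure (* marks end of a word):
(root)
├─ p
│  └─ v
│     └─ p *
│        └─ y
│           └─ p *
└─ v
   ├─ p
   │  ├─ v
   │  │  ├─ p
   │  │  │  └─ y
   │  │  │     └─ p
   │  │  │        └─ v *
   │  │  │           └─ y
   │  │  │              └─ y *
   │  │  └─ y *
   │  └─ y
   │     └─ p
   │        └─ y
   │           └─ v
   │              └─ p
   │                 ├─ v *
   │                 └─ y
   │                    └─ y *
   └─ v
      └─ y
         └─ p
            └─ v
               └─ v
                  └─ y
                     ├─ p
                     │  └─ p *
                     └─ v
                        └─ y *
Counting every labelled node above: 33.

33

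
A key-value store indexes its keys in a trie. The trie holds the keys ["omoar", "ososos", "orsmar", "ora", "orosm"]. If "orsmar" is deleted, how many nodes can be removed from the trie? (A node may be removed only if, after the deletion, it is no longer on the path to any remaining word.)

A node on "orsmar"'s path can go only if nothing else ends at it or branches off below it.
The suffix "smar" (4 nodes) is used only by "orsmar"; the node for "or" still has the child "a", so pruning stops there.
Nodes removed: 4

4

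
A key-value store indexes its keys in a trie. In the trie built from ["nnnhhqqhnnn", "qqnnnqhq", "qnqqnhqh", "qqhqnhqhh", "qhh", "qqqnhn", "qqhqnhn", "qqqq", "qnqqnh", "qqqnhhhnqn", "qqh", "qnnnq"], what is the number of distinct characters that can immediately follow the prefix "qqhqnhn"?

Walk "qqhqnhn" from the root, arriving at one node.
No stored string extends past "qqhqnhn".
That node has 0 child edges.

0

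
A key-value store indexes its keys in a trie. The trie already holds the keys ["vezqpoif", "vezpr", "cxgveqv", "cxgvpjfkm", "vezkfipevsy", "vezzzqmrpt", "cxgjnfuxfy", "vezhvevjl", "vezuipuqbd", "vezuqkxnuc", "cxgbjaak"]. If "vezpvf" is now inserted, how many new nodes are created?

Walking "vezpvf" from the root, the first 4 characters ("vezp") follow existing edges; "v" is the first miss.
Each of the 2 remaining characters creates one node.

2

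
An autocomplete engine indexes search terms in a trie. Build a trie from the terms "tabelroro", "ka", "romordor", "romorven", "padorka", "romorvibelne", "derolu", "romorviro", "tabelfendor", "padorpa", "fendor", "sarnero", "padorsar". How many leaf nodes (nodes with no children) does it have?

A leaf is a node with no children — equivalently, the end of a word that is not a proper prefix of any other stored word.
Those words: "derolu", "fendor", "ka", "padorka", "padorpa", "padorsar", "romordor", "romorven", "romorvibelne", "romorviro", "sarnero", "tabelfendor", "tabelroro"
Leaf count: 13

13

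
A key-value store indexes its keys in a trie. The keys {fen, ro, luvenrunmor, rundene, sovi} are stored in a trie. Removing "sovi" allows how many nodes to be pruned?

Walk "sovi" from the leaf back toward the root, removing each node that no remaining word uses.
No other word shares any prefix with "sovi", so all 4 of its nodes go.
Nodes removed: 4

4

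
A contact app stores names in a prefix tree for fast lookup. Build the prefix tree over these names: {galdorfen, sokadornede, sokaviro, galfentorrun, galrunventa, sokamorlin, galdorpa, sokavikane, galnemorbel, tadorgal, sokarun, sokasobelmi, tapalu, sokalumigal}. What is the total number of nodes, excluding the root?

90

Count nodes per top-level branch (shared prefixes stored once):
  'g'-branch (galdorfen, galdorpa, galfentorrun, galnemorbel, galrunventa): 36 nodes
  's'-branch (sokadornede, sokalumigal, sokamorlin, sokarun, sokasobelmi, sokavikane, sokaviro): 42 nodes
  't'-branch (tadorgal, tapalu): 12 nodes
Sum: 90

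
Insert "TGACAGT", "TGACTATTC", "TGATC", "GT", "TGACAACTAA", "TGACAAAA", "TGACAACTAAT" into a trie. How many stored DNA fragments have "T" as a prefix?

6

Traverse to the node for "T", then collect every word in that subtree.
Words under "T": TGACAAAA, TGACAACTAA, TGACAACTAAT, TGACAGT, TGACTATTC, TGATC
Count: 6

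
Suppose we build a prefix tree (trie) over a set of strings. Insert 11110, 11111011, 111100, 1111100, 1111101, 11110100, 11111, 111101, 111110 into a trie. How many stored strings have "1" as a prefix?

9

Walk to "1"; the words in its subtree are exactly those with that prefix.
Words under "1": 11110, 111100, 111101, 11110100, 11111, 111110, 1111100, 1111101, 11111011
Count: 9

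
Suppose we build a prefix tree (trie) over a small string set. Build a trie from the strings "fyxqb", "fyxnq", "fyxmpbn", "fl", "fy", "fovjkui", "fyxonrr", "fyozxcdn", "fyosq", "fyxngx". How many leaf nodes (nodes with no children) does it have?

9

A leaf is a node with no children — equivalently, the end of a word that is not a proper prefix of any other stored word.
Those words: "fl", "fovjkui", "fyosq", "fyozxcdn", "fyxmpbn", "fyxngx", "fyxnq", "fyxonrr", "fyxqb"
Leaf count: 9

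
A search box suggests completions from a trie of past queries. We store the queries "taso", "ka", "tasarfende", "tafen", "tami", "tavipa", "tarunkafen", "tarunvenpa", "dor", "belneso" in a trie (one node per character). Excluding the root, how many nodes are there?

45

Trace insertions, counting only characters that open a new branch:
  "taso" → 4 new (t, a, s, o)
  "ka" → 2 new (k, a)
  "tasarfende" → prefix "tas" already present; 7 new (a, r, f, e, n, d, e)
  "tafen" → prefix "ta" already present; 3 new (f, e, n)
  "tami" → prefix "ta" already present; 2 new (m, i)
  "tavipa" → prefix "ta" already present; 4 new (v, i, p, a)
  "tarunkafen" → prefix "ta" already present; 8 new (r, u, n, k, a, f, e, n)
  "tarunvenpa" → prefix "tarun" already present; 5 new (v, e, n, p, a)
  "dor" → 3 new (d, o, r)
  "belneso" → 7 new (b, e, l, n, e, s, o)
Total nodes = 4 + 2 + 7 + 3 + 2 + 4 + 8 + 5 + 3 + 7 = 45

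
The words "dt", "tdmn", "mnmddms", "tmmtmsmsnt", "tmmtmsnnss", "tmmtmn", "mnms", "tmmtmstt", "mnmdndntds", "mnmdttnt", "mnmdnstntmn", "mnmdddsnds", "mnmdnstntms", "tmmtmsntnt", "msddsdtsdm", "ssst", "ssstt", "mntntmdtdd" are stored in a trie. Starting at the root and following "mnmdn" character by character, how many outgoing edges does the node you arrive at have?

Walk "mnmdn" from the root, arriving at one node.
Characters that immediately follow "mnmdn" among the stored strings: {d, s}.
That node has 2 child edges.

2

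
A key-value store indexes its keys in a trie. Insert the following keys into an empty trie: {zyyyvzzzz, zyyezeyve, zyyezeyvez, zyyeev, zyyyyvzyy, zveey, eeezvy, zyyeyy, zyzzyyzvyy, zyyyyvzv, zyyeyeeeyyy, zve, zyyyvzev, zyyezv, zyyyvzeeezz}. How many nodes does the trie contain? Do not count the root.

Count nodes per top-level branch (shared prefixes stored once):
  'e'-branch (eeezvy): 6 nodes
  'z'-branch (zve, zveey, zyyeev, zyyeyeeeyyy, zyyeyy, zyyezeyve, zyyezeyvez, zyyezv, zyyyvzeeezz, zyyyvzev, zyyyvzzzz, zyyyyvzv, zyyyyvzyy, zyzzyyzvyy): 51 nodes
Sum: 57

57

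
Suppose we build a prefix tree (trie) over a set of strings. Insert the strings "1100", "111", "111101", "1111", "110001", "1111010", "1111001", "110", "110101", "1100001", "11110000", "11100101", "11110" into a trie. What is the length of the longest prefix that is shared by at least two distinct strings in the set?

The deepest shared node is where two words last agree before diverging.
"11110000" and "1111001" agree on "111100" (6 characters) before diverging; nothing deeper is shared.
Longest shared-prefix length: 6

6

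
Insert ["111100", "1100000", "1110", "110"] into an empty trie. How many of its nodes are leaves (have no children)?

A leaf is a node with no children — equivalently, the end of a word that is not a proper prefix of any other stored word.
Those words: "1100000", "1110", "111100"
Leaf count: 3

3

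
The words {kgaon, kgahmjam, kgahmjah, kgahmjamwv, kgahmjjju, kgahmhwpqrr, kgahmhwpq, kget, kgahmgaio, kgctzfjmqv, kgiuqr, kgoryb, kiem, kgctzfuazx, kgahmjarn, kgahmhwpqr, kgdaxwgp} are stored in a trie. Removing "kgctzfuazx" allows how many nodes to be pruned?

4

Walk "kgctzfuazx" from the leaf back toward the root, removing each node that no remaining word uses.
The suffix "uazx" (4 nodes) is used only by "kgctzfuazx"; the node for "kgctzf" still has the child "j", so pruning stops there.
Nodes removed: 4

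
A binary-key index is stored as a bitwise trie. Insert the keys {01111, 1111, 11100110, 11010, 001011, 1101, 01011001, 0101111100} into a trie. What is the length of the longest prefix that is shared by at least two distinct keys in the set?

5

The deepest shared node is where two words last agree before diverging.
e.g. "01011001" and "0101111100" share the prefix "01011" of length 5; no pair shares a longer one.
Longest shared-prefix length: 5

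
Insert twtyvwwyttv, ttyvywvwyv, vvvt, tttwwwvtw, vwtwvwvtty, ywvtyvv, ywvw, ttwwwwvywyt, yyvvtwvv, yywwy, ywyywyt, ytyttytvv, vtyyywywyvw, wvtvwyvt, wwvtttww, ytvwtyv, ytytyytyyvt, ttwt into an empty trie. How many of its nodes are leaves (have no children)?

18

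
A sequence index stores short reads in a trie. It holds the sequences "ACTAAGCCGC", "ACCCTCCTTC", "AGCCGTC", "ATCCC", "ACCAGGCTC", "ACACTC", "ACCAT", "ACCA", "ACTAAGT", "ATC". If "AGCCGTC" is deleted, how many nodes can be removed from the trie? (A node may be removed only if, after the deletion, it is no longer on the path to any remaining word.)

6

Walk "AGCCGTC" from the leaf back toward the root, removing each node that no remaining word uses.
The suffix "GCCGTC" (6 nodes) is used only by "AGCCGTC"; the node for "A" still has the child "C", so pruning stops there.
Nodes removed: 6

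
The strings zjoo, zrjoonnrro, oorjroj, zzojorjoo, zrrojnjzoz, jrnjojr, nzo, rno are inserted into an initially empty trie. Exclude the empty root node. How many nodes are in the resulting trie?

Count nodes per top-level branch (shared prefixes stored once):
  'j'-branch (jrnjojr): 7 nodes
  'n'-branch (nzo): 3 nodes
  'o'-branch (oorjroj): 7 nodes
  'r'-branch (rno): 3 nodes
  'z'-branch (zjoo, zrjoonnrro, zrrojnjzoz, zzojorjoo): 29 nodes
Sum: 49

49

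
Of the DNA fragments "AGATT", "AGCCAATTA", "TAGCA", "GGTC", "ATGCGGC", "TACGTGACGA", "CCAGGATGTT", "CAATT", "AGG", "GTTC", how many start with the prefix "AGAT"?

1

Traverse to the node for "AGAT", then collect every word in that subtree.
Words under "AGAT": AGATT
Count: 1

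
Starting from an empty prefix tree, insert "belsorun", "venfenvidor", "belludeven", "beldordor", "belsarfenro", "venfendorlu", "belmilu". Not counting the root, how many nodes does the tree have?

Count nodes per top-level branch (shared prefixes stored once):
  'b'-branch (beldordor, belludeven, belmilu, belsarfenro, belsorun): 32 nodes
  'v'-branch (venfendorlu, venfenvidor): 16 nodes
Sum: 48

48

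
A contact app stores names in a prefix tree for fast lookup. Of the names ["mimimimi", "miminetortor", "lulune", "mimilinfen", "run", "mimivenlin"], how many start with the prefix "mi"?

4

Traverse to the node for "mi", then collect every word in that subtree.
Matches: "mimilinfen", "mimimimi", "miminetortor", "mimivenlin"
Count: 4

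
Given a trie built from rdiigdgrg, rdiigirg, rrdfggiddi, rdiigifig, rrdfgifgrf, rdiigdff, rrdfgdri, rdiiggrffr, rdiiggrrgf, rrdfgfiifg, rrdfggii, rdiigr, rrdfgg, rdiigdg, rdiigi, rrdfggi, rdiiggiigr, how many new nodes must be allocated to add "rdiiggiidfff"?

4

Walking "rdiiggiidfff" from the root, the first 8 characters ("rdiiggii") follow existing edges; "d" is the first miss.
Each of the 4 remaining characters creates one node.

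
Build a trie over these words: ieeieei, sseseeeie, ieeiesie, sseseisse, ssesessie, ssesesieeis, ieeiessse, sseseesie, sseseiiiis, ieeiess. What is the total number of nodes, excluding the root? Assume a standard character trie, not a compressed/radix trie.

Trace insertions, counting only characters that open a new branch:
  "ieeieei" → 7 new (i, e, e, i, e, e, i)
  "sseseeeie" → 9 new (s, s, e, s, e, e, e, i, e)
  "ieeiesie" → prefix "ieeie" already present; 3 new (s, i, e)
  "sseseisse" → prefix "ssese" already present; 4 new (i, s, s, e)
  "ssesessie" → prefix "ssese" already present; 4 new (s, s, i, e)
  "ssesesieeis" → prefix "sseses" already present; 5 new (i, e, e, i, s)
  "ieeiessse" → prefix "ieeies" already present; 3 new (s, s, e)
  "sseseesie" → prefix "ssesee" already present; 3 new (s, i, e)
  "sseseiiiis" → prefix "ssesei" already present; 4 new (i, i, i, s)
  "ieeiess" → prefix "ieeiess" already present; 0 new (none)
Total nodes = 7 + 9 + 3 + 4 + 4 + 5 + 3 + 3 + 4 + 0 = 42

42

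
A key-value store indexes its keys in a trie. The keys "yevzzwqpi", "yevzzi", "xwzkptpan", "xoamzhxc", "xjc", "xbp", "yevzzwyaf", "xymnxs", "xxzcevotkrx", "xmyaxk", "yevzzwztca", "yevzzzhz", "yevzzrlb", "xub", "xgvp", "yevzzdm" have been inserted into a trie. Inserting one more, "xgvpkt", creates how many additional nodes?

The longest prefix of "xgvpkt" already in the trie is "xgvp" (length 4).
Each of the 2 remaining characters creates one node.

2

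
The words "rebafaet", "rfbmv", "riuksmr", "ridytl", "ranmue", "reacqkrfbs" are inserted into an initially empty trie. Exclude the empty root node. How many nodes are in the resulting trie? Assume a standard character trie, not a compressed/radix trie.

Count nodes per top-level branch (shared prefixes stored once):
  'r'-branch (ranmue, reacqkrfbs, rebafaet, rfbmv, ridytl, riuksmr): 35 nodes
Sum: 35

35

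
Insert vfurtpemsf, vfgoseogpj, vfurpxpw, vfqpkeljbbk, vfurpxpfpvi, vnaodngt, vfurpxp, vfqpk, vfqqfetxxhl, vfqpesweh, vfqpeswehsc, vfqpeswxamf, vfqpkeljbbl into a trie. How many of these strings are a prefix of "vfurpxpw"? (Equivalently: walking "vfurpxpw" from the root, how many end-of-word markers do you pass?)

2

Walk "vfurpxpw" from the root; an end-of-word marker is hit whenever a stored word is a prefix of "vfurpxpw".
Prefixes of the query that are stored words: "vfurpxp", "vfurpxpw"
Count: 2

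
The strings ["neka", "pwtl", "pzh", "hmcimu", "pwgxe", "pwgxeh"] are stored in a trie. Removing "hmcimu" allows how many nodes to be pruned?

6

After clearing the end-marker at "hmcimu", prune upward until reaching a node still needed by another word.
No other word shares any prefix with "hmcimu", so all 6 of its nodes go.
Nodes removed: 6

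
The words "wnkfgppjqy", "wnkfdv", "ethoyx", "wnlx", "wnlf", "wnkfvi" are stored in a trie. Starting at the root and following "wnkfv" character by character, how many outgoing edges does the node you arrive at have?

Walk "wnkfv" from the root, arriving at one node.
Characters that immediately follow "wnkfv" among the stored strings: {i}.
That node has 1 child edge.

1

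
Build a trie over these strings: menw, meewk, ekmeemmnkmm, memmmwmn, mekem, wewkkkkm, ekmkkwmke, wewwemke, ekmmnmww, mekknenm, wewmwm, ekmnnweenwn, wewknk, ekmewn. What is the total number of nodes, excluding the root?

Insert word by word; a character creates a node only if that edge doesn't already exist:
  "menw" → 4 new (m, e, n, w)
  "meewk" → prefix "me" already present; 3 new (e, w, k)
  "ekmeemmnkmm" → 11 new (e, k, m, e, e, m, m, n, k, m, m)
  "memmmwmn" → prefix "me" already present; 6 new (m, m, m, w, m, n)
  "mekem" → prefix "me" already present; 3 new (k, e, m)
  "wewkkkkm" → 8 new (w, e, w, k, k, k, k, m)
  "ekmkkwmke" → prefix "ekm" already present; 6 new (k, k, w, m, k, e)
  "wewwemke" → prefix "wew" already present; 5 new (w, e, m, k, e)
  "ekmmnmww" → prefix "ekm" already present; 5 new (m, n, m, w, w)
  "mekknenm" → prefix "mek" already present; 5 new (k, n, e, n, m)
  "wewmwm" → prefix "wew" already present; 3 new (m, w, m)
  "ekmnnweenwn" → prefix "ekm" already present; 8 new (n, n, w, e, e, n, w, n)
  "wewknk" → prefix "wewk" already present; 2 new (n, k)
  "ekmewn" → prefix "ekme" already present; 2 new (w, n)
Total nodes = 4 + 3 + 11 + 6 + 3 + 8 + 6 + 5 + 5 + 5 + 3 + 8 + 2 + 2 = 71

71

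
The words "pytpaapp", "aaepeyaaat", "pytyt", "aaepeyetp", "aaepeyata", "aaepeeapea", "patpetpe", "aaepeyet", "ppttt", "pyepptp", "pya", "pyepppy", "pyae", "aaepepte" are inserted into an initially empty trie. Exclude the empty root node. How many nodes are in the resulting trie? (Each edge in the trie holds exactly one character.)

Count nodes per top-level branch (shared prefixes stored once):
  'a'-branch (aaepeeapea, aaepepte, aaepeyaaat, aaepeyata, aaepeyet, aaepeyetp): 23 nodes
  'p'-branch (patpetpe, ppttt, pya, pyae, pyepppy, pyepptp, pytpaapp, pytyt): 30 nodes
Sum: 53

53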